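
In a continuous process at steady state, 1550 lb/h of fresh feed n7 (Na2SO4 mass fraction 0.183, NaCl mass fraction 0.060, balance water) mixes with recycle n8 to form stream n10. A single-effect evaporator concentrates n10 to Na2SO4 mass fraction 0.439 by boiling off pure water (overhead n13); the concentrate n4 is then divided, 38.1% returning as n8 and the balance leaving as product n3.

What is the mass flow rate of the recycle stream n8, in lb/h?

Overall Na2SO4 balance (none leaves overhead): Na2SO4 in fresh feed = Na2SO4 in product, i.e. 1550×0.183 = (1−0.381)·n4·0.439.
n4 = 283.65/(0.439×0.619) = 1043.8 lb/h.
Recycle n8 = 0.381×1043.8 = 397.7 lb/h.

397.7 lb/h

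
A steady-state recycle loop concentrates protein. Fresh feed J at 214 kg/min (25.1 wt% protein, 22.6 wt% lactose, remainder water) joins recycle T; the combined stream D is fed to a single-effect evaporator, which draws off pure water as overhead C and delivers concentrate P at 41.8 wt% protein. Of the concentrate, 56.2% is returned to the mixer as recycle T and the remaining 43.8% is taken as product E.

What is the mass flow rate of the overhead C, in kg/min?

85.5 kg/min

Overall protein balance (none leaves overhead): protein in fresh feed = protein in product, i.e. 214×0.251 = (1−0.562)·P·0.418.
P = 53.714/(0.418×0.438) = 293.38 kg/min.
Recycle T = 0.562×293.38 = 164.88 kg/min.
Combined feed D = 214 + 164.88 = 378.88 kg/min.
Overhead C = D − P = 378.88 − 293.38 = 85.498 kg/min.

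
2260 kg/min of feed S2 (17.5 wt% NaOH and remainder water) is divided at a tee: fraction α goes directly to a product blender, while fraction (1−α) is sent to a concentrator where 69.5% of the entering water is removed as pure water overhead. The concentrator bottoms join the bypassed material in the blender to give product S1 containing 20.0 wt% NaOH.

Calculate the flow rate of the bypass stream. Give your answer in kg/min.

1767 kg/min

All 2260×0.175 = 395.5 kg/min of NaOH reaches S1, so S1 = 395.5/0.200 = 1977.5 kg/min and vapour = 282.5 kg/min.
The evaporator receives (1−α)·2260 of feed at 0.825 water and removes 0.695 of that water:
0.695×0.825×(1−α)×2260 = 282.5
(1−α) = 282.5/1295.8 = 0.2180;  α = 0.7820.
Bypass flow = 0.7820×2260 = 1767.3 kg/min.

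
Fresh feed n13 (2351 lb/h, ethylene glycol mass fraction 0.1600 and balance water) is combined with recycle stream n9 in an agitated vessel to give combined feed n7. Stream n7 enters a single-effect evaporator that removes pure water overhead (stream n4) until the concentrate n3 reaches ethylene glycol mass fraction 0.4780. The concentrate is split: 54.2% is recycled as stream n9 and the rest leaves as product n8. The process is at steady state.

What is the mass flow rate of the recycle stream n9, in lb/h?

Overall ethylene glycol balance (none leaves overhead): ethylene glycol in fresh feed = ethylene glycol in product, i.e. 2351×0.160 = (1−0.542)·n3·0.478.
n3 = 376.16/(0.478×0.458) = 1718.2 lb/h.
Recycle n9 = 0.542×1718.2 = 931.28 lb/h.

931.3 lb/h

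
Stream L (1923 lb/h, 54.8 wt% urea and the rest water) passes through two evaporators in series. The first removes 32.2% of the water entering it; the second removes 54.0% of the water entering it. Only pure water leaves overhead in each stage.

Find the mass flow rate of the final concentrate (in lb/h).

water in feed = 1923×0.452 = 869.2 lb/h.
After stage 1: water left = (1−0.322)×869.2 = 589.31; stream total = 1643.1 lb/h.
After stage 2: water left = (1−0.540)×589.31 = 271.08; final concentrate = 1324.9 lb/h.

1325 lb/h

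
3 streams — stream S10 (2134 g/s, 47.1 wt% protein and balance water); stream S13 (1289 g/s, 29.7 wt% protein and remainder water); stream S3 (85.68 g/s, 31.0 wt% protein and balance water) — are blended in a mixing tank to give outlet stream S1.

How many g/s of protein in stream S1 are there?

protein out = protein in = 2134×0.471 + 1289×0.297 + 85.68×0.310 = 1414.5 g/s.

1415 g/s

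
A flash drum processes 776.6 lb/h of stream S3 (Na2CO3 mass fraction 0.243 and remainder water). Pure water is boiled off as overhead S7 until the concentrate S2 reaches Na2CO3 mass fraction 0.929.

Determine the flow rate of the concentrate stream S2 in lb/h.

Na2CO3 is conserved: 776.6×0.243 = 188.71 lb/h all reports to the concentrate.
Concentrate = 188.71/(target fraction) = 203.14 lb/h.

203.1 lb/h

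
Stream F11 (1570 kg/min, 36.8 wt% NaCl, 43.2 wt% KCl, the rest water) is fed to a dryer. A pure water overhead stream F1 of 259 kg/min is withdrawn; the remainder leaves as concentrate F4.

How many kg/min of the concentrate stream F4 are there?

1311 kg/min

Concentrate = 1570 − 259 = 1311 kg/min.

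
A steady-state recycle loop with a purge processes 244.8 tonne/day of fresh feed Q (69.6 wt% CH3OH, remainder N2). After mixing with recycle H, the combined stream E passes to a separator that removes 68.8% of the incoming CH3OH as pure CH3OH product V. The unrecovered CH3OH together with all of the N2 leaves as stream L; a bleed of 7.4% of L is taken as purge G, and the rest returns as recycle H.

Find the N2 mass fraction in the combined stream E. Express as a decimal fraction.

0.8076

N2 enters only via Q and leaves only via the purge: 244.8×0.304 = 0.074×(N2 in L), and the separator passes all N2, so N2 in E = N2 in L = 1005.7 tonne/day.
CH3OH in E: m_A = 244.8×0.696 + (1−0.074)·(1−0.688)·m_A, so m_A = 170.38/0.7111 = 239.61 tonne/day.
E = 239.61 + 1005.7 = 1245.3 tonne/day.
N2 fraction in E = 1005.7/1245.3 = 0.8076.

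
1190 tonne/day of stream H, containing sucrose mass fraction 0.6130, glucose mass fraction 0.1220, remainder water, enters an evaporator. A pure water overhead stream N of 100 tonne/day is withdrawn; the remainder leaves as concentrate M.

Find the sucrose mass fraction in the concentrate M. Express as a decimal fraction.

sucrose is not removed: 1190×0.613 = 729.47 tonne/day of sucrose enters M.
Concentrate = 1190 − 100 = 1090 tonne/day.
Mass fraction = 729.47/1090 = 0.6692.

0.6692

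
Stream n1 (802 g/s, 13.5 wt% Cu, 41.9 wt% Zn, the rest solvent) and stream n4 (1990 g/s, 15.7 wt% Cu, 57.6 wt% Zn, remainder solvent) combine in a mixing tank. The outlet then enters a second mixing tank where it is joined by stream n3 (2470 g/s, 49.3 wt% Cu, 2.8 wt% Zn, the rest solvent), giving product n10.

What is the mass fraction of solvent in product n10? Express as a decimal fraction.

Overall, product flow = 5262 g/s.
solvent in = 802×0.446 + 1990×0.267 + 2470×0.479 = 2072.2 g/s.
solvent fraction in n10 = 0.394.

0.394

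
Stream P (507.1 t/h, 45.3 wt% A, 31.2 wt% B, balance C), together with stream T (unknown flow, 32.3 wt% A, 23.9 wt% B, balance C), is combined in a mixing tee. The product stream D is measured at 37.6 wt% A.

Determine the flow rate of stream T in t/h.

Let T be the unknown flow. Total out = 507.1 + T.
A balance: 229.72 + 0.323·T = 0.376·(507.1 + T)
(0.323 − 0.376)·T = 0.376×507.1 − 229.72 = -39.047
T = -39.047 / -0.053 = 736.73 t/h

736.7 t/h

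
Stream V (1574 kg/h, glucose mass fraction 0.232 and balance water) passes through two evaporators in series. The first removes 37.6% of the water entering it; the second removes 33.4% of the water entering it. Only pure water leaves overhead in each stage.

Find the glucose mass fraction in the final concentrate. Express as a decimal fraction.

0.421

water in feed = 1574×0.768 = 1208.8 kg/h.
After stage 1: water left = (1−0.376)×1208.8 = 754.31; stream total = 1119.5 kg/h.
After stage 2: water left = (1−0.334)×754.31 = 502.37; final concentrate = 867.54 kg/h.
glucose fraction = 365.17/867.54 = 0.421.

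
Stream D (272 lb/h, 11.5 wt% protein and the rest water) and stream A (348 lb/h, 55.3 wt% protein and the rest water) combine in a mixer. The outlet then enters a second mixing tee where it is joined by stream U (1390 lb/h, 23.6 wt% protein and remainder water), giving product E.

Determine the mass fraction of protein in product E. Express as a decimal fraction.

0.2745

Overall, product flow = 2010 lb/h.
protein in = 272×0.115 + 348×0.553 + 1390×0.236 = 551.76 lb/h.
protein fraction in E = 0.2745.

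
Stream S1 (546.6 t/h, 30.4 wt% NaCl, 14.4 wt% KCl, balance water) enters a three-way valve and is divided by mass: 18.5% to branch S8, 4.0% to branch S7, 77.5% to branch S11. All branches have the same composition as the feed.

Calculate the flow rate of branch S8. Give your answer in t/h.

101.1 t/h

Branch S8 flow = 0.185×546.6 = 101.12 t/h.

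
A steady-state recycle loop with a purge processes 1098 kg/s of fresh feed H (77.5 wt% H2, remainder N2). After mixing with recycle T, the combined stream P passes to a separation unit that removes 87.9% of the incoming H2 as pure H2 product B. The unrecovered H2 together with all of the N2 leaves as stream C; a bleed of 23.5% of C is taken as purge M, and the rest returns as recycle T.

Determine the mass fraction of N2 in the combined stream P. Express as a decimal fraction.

N2 enters only via H and leaves only via the purge: 1098×0.225 = 0.235×(N2 in C), and the separation unit passes all N2, so N2 in P = N2 in C = 1051.3 kg/s.
H2 in P: m_A = 1098×0.775 + (1−0.235)·(1−0.879)·m_A, so m_A = 850.95/0.9074 = 937.75 kg/s.
P = 937.75 + 1051.3 = 1989 kg/s.
N2 fraction in P = 1051.3/1989 = 0.529.

0.529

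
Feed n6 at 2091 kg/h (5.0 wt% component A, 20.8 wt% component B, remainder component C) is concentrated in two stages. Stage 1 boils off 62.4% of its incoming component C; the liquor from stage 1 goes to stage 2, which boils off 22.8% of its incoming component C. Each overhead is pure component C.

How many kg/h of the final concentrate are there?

989.8 kg/h

component C in feed = 2091×0.742 = 1551.5 kg/h.
After stage 1: component C left = (1−0.624)×1551.5 = 583.37; stream total = 1122.9 kg/h.
After stage 2: component C left = (1−0.228)×583.37 = 450.36; final concentrate = 989.84 kg/h.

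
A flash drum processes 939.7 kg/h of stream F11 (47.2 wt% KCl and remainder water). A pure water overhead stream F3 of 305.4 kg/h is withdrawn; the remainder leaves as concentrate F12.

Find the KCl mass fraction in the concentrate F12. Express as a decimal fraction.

KCl is not removed: 939.7×0.472 = 443.54 kg/h of KCl enters F12.
Concentrate = 939.7 − 305.4 = 634.3 kg/h.
Mass fraction = 443.54/634.3 = 0.6993.

0.6993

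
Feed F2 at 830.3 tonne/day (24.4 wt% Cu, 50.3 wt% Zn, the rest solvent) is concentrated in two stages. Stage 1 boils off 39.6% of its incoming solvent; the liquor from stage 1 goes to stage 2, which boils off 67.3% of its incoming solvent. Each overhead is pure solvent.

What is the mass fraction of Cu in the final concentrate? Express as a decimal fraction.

0.3062

solvent in feed = 830.3×0.253 = 210.07 tonne/day.
After stage 1: solvent left = (1−0.396)×210.07 = 126.88; stream total = 747.11 tonne/day.
After stage 2: solvent left = (1−0.673)×126.88 = 41.49; final concentrate = 661.72 tonne/day.
Cu fraction = 202.59/661.72 = 0.3062.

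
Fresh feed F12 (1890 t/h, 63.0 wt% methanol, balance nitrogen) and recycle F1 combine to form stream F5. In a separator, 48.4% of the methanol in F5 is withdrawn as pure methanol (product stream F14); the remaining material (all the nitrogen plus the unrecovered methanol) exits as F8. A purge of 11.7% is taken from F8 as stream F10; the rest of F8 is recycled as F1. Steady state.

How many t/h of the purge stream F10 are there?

nitrogen enters only via F12 and leaves only via the purge: 1890×0.370 = 0.117×(nitrogen in F8), and the separator passes all nitrogen, so nitrogen in F5 = nitrogen in F8 = 5976.9 t/h.
methanol in F5: m_A = 1890×0.630 + (1−0.117)·(1−0.484)·m_A, so m_A = 1190.7/0.5444 = 2187.3 t/h.
F8 = (1−0.484)×2187.3 + 5976.9 = 7105.6 t/h.
Purge F10 = 0.117×7105.6 = 831.35 t/h.

831.4 t/h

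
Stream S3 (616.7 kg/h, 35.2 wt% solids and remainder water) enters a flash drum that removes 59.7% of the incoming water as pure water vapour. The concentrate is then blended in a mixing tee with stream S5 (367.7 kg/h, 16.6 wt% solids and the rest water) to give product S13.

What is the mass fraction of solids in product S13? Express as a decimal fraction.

0.373

Vapour removed = 0.597×0.648×616.7 = 238.57 kg/h; concentrate = 378.13 kg/h.
solids reaching the mixer = 217.08 (from concentrate) + 367.7×0.166 = 278.12 kg/h.
Product flow = 378.13 + 367.7 = 745.83 kg/h; solids fraction = 0.373.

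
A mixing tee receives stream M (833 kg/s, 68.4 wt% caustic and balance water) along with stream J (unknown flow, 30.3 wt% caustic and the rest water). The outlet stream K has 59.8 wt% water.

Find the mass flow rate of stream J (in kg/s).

Let J be the unknown flow. Total out = 833 + J.
water balance: 263.23 + 0.697·J = 0.598·(833 + J)
(0.697 − 0.598)·J = 0.598×833 − 263.23 = 234.91
J = 234.91 / 0.099 = 2372.8 kg/s

2373 kg/s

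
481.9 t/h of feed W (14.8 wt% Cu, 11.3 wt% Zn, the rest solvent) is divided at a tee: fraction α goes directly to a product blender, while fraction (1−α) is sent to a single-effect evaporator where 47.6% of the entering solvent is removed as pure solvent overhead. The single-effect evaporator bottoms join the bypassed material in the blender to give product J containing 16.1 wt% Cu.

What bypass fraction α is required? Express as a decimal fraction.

0.770

All 481.9×0.148 = 71.321 t/h of Cu reaches J, so J = 71.321/0.161 = 442.99 t/h and vapour = 38.911 t/h.
The evaporator receives (1−α)·481.9 of feed at 0.739 solvent and removes 0.476 of that solvent:
0.476×0.739×(1−α)×481.9 = 38.911
(1−α) = 38.911/169.52 = 0.2295;  α = 0.7705.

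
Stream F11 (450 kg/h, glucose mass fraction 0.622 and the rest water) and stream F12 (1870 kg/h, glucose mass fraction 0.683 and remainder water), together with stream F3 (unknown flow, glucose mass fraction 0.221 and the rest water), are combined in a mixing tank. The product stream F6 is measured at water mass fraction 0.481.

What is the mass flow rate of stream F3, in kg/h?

1185 kg/h

Let F3 be the unknown flow. Total out = 2320 + F3.
water balance: 762.89 + 0.779·F3 = 0.481·(2320 + F3)
(0.779 − 0.481)·F3 = 0.481×2320 − 762.89 = 353.03
F3 = 353.03 / 0.298 = 1184.7 kg/h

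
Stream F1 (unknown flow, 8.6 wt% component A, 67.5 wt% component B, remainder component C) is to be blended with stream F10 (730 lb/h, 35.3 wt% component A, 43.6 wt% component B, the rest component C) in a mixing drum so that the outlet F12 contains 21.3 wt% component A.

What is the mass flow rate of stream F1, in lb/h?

Let F1 be the unknown flow. Total out = 730 + F1.
component A balance: 257.69 + 0.086·F1 = 0.213·(730 + F1)
(0.086 − 0.213)·F1 = 0.213×730 − 257.69 = -102.2
F1 = -102.2 / -0.127 = 804.72 lb/h

804.7 lb/h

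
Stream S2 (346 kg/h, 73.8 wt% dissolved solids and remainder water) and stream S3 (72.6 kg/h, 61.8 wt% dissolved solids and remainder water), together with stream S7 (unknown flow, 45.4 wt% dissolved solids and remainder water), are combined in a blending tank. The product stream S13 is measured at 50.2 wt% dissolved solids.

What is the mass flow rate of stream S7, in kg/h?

Let S7 be the unknown flow. Total out = 418.6 + S7.
dissolved solids balance: 300.21 + 0.454·S7 = 0.502·(418.6 + S7)
(0.454 − 0.502)·S7 = 0.502×418.6 − 300.21 = -90.078
S7 = -90.078 / -0.048 = 1876.6 kg/h

1877 kg/h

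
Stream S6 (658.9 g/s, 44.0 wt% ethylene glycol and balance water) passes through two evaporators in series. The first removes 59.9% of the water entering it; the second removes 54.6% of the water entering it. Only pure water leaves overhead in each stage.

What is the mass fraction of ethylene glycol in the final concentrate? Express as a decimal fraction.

water in feed = 658.9×0.560 = 368.98 g/s.
After stage 1: water left = (1−0.599)×368.98 = 147.96; stream total = 437.88 g/s.
After stage 2: water left = (1−0.546)×147.96 = 67.175; final concentrate = 357.09 g/s.
ethylene glycol fraction = 289.92/357.09 = 0.812.

0.812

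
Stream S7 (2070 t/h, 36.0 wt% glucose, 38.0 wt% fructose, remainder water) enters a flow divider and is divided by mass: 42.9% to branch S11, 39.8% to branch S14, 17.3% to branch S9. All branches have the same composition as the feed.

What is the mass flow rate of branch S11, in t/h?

Branch S11 flow = 0.429×2070 = 888.03 t/h.

888 t/h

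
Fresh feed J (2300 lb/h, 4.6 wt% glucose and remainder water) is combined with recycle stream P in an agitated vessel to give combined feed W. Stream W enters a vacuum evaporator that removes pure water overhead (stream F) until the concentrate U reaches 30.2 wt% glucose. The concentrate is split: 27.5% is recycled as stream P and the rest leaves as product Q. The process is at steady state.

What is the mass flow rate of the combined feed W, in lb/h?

2433 lb/h

Overall glucose balance (none leaves overhead): glucose in fresh feed = glucose in product, i.e. 2300×0.046 = (1−0.275)·U·0.302.
U = 105.8/(0.302×0.725) = 483.22 lb/h.
Recycle P = 0.275×483.22 = 132.88 lb/h.
Combined feed W = 2300 + 132.88 = 2432.9 lb/h.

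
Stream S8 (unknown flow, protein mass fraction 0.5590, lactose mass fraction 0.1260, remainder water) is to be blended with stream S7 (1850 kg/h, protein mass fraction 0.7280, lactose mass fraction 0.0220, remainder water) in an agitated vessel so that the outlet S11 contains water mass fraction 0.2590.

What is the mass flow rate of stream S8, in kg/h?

Let S8 be the unknown flow. Total out = 1850 + S8.
water balance: 462.5 + 0.315·S8 = 0.259·(1850 + S8)
(0.315 − 0.259)·S8 = 0.259×1850 − 462.5 = 16.65
S8 = 16.65 / 0.056 = 297.32 kg/h

297.3 kg/h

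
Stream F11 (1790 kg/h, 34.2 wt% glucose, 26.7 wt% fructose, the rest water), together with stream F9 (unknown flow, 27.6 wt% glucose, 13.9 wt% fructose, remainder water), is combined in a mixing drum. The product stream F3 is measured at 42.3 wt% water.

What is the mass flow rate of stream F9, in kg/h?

Let F9 be the unknown flow. Total out = 1790 + F9.
water balance: 699.89 + 0.585·F9 = 0.423·(1790 + F9)
(0.585 − 0.423)·F9 = 0.423×1790 − 699.89 = 57.28
F9 = 57.28 / 0.162 = 353.58 kg/h

353.6 kg/h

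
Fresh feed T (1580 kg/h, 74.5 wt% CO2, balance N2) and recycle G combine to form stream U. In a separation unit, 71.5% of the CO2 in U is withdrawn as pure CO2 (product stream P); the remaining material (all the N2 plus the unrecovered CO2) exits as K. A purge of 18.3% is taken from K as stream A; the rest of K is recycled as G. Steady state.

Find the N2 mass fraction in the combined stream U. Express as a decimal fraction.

0.589

N2 enters only via T and leaves only via the purge: 1580×0.255 = 0.183×(N2 in K), and the separation unit passes all N2, so N2 in U = N2 in K = 2201.6 kg/h.
CO2 in U: m_A = 1580×0.745 + (1−0.183)·(1−0.715)·m_A, so m_A = 1177.1/0.7672 = 1534.4 kg/h.
U = 1534.4 + 2201.6 = 3736 kg/h.
N2 fraction in U = 2201.6/3736 = 0.589.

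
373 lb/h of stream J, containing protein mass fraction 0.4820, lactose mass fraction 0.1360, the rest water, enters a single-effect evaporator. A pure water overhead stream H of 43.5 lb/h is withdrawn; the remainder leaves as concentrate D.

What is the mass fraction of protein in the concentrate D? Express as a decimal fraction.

0.5456

protein is not removed: 373×0.482 = 179.79 lb/h of protein enters D.
Concentrate = 373 − 43.5 = 329.5 lb/h.
Mass fraction = 179.79/329.5 = 0.5456.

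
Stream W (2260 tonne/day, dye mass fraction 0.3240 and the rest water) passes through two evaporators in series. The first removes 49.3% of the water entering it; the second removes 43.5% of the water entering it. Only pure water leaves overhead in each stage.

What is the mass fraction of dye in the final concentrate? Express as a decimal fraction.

0.6259

water in feed = 2260×0.676 = 1527.8 tonne/day.
After stage 1: water left = (1−0.493)×1527.8 = 774.57; stream total = 1506.8 tonne/day.
After stage 2: water left = (1−0.435)×774.57 = 437.63; final concentrate = 1169.9 tonne/day.
dye fraction = 732.24/1169.9 = 0.6259.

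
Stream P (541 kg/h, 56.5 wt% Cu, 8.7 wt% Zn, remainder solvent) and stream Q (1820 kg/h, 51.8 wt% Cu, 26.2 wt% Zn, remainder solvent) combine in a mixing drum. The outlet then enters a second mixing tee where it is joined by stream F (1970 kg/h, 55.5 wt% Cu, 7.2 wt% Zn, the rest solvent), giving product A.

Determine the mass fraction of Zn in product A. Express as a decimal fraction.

Overall, product flow = 4331 kg/h.
Zn in = 541×0.087 + 1820×0.262 + 1970×0.072 = 665.75 kg/h.
Zn fraction in A = 0.154.

0.154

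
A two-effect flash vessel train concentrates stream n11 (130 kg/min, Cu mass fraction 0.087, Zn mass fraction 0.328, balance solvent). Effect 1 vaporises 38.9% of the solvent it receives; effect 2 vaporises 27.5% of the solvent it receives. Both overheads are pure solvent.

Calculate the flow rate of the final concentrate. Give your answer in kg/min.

solvent in feed = 130×0.585 = 76.05 kg/min.
After stage 1: solvent left = (1−0.389)×76.05 = 46.467; stream total = 100.42 kg/min.
After stage 2: solvent left = (1−0.275)×46.467 = 33.688; final concentrate = 87.638 kg/min.

87.64 kg/min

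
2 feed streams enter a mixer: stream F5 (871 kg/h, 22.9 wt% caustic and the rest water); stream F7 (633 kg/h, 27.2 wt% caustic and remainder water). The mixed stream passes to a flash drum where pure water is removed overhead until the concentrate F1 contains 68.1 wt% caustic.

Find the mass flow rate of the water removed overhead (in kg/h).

958.3 kg/h

caustic entering = 871×0.229 + 633×0.272 = 371.63 kg/h.
All caustic reports to F1, so F1 = 371.63/0.681 = 545.72 kg/h.
Total feed = 1504 kg/h; overhead = 1504 − 545.72 = 958.28 kg/h.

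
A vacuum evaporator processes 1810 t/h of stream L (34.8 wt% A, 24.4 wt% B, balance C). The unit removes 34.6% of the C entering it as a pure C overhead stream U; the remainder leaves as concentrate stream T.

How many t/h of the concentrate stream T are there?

1554 t/h

C entering = 1810×0.408 = 738.48 t/h; overhead removed = 0.346×738.48 = 255.51 t/h.
Concentrate = 1810 − 255.51 = 1554.5 t/h.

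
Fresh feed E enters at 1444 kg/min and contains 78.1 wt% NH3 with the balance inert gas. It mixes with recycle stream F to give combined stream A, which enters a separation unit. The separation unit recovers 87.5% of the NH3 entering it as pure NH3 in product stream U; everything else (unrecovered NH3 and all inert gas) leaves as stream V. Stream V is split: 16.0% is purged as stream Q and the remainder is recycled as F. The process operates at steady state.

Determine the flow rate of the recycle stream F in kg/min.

inert gas enters only via E and leaves only via the purge: 1444×0.219 = 0.160×(inert gas in V), and the separation unit passes all inert gas, so inert gas in A = inert gas in V = 1976.5 kg/min.
NH3 in A: m_A = 1444×0.781 + (1−0.160)·(1−0.875)·m_A, so m_A = 1127.8/0.8950 = 1260.1 kg/min.
V = (1−0.875)×1260.1 + 1976.5 = 2134 kg/min.
Recycle F = (1−0.160)×2134 = 1792.5 kg/min.

1793 kg/min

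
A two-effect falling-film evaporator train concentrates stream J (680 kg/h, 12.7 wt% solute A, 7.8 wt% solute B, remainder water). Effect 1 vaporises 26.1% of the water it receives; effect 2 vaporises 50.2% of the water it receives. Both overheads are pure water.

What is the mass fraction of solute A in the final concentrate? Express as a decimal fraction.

water in feed = 680×0.795 = 540.6 kg/h.
After stage 1: water left = (1−0.261)×540.6 = 399.5; stream total = 538.9 kg/h.
After stage 2: water left = (1−0.502)×399.5 = 198.95; final concentrate = 338.35 kg/h.
solute A fraction = 86.36/338.35 = 0.255.

0.255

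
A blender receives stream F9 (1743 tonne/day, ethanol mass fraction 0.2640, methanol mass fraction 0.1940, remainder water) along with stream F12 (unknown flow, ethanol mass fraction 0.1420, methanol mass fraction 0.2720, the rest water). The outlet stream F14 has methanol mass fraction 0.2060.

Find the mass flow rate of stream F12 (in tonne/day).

316.9 tonne/day

Let F12 be the unknown flow. Total out = 1743 + F12.
methanol balance: 338.14 + 0.272·F12 = 0.206·(1743 + F12)
(0.272 − 0.206)·F12 = 0.206×1743 − 338.14 = 20.916
F12 = 20.916 / 0.066 = 316.91 tonne/day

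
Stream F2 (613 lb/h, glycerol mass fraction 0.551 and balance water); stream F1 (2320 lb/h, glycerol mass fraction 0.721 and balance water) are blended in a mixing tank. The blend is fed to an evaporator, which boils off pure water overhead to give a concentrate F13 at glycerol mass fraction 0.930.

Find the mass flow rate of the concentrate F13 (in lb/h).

glycerol entering = 613×0.551 + 2320×0.721 = 2010.5 lb/h.
All glycerol reports to F13, so F13 = 2010.5/0.930 = 2161.8 lb/h.

2162 lb/h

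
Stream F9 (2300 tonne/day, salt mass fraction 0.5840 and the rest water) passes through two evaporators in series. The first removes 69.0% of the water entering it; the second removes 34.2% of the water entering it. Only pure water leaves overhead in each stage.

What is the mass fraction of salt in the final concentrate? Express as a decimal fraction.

0.8731

water in feed = 2300×0.416 = 956.8 tonne/day.
After stage 1: water left = (1−0.690)×956.8 = 296.61; stream total = 1639.8 tonne/day.
After stage 2: water left = (1−0.342)×296.61 = 195.17; final concentrate = 1538.4 tonne/day.
salt fraction = 1343.2/1538.4 = 0.8731.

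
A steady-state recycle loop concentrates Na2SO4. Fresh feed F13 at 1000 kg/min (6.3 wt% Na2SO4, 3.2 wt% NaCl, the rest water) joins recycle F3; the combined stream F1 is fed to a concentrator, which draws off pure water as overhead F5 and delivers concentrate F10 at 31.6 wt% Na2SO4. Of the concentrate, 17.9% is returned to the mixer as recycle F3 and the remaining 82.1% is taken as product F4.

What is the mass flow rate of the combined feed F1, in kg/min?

Overall Na2SO4 balance (none leaves overhead): Na2SO4 in fresh feed = Na2SO4 in product, i.e. 1000×0.063 = (1−0.179)·F10·0.316.
F10 = 63/(0.316×0.821) = 242.83 kg/min.
Recycle F3 = 0.179×242.83 = 43.467 kg/min.
Combined feed F1 = 1000 + 43.467 = 1043.5 kg/min.

1043 kg/min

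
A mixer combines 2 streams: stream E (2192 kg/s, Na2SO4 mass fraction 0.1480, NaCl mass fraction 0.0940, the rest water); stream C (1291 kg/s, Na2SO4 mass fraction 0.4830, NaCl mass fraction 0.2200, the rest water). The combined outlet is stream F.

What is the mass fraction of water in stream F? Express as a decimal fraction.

Total flow out = 2192 + 1291 = 3483 kg/s.
water in = 2192×0.758 + 1291×0.297 = 2045 kg/s.
water mass fraction in F = 2045/3483 = 0.5871.

0.5871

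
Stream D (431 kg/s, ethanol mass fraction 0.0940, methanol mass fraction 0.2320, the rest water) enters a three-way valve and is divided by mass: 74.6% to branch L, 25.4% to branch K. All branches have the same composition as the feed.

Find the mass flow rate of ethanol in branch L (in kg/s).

Branch L total = 0.746×431 = 321.53 kg/s.
ethanol in L = 0.094×321.53 = 30.223 kg/s.

30.22 kg/s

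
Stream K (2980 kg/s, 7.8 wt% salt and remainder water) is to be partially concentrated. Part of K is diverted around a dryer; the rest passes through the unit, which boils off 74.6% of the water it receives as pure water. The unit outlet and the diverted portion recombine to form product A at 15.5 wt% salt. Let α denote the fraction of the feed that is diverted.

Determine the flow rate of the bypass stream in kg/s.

All 2980×0.078 = 232.44 kg/s of salt reaches A, so A = 232.44/0.155 = 1499.6 kg/s and vapour = 1480.4 kg/s.
The evaporator receives (1−α)·2980 of feed at 0.922 water and removes 0.746 of that water:
0.746×0.922×(1−α)×2980 = 1480.4
(1−α) = 1480.4/2049.7 = 0.7223;  α = 0.2777.
Bypass flow = 0.2777×2980 = 827.69 kg/s.

827.7 kg/s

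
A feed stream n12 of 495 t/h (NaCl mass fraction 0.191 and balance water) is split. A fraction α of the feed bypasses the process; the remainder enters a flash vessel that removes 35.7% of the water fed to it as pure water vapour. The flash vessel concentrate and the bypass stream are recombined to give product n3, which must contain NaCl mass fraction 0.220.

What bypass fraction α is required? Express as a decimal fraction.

All 495×0.191 = 94.545 t/h of NaCl reaches n3, so n3 = 94.545/0.220 = 429.75 t/h and vapour = 65.25 t/h.
The evaporator receives (1−α)·495 of feed at 0.809 water and removes 0.357 of that water:
0.357×0.809×(1−α)×495 = 65.25
(1−α) = 65.25/142.96 = 0.4564;  α = 0.5436.

0.544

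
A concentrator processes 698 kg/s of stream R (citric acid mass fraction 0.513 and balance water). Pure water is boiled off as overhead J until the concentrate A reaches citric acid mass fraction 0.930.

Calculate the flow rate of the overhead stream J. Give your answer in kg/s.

313 kg/s

citric acid is conserved: 698×0.513 = 358.07 kg/s all reports to the concentrate.
Concentrate = 358.07/(target fraction) = 385.03 kg/s.
Overhead = 698 − 385.03 = 312.97 kg/s.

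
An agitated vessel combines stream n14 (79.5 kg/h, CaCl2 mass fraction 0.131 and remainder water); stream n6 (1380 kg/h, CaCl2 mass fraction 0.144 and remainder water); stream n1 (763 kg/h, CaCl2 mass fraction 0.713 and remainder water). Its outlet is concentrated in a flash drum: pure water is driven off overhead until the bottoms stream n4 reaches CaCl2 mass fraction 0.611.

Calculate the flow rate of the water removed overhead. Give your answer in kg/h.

989.8 kg/h

CaCl2 entering = 79.5×0.131 + 1380×0.144 + 763×0.713 = 753.15 kg/h.
All CaCl2 reports to n4, so n4 = 753.15/0.611 = 1232.7 kg/h.
Total feed = 2222.5 kg/h; overhead = 2222.5 − 1232.7 = 989.84 kg/h.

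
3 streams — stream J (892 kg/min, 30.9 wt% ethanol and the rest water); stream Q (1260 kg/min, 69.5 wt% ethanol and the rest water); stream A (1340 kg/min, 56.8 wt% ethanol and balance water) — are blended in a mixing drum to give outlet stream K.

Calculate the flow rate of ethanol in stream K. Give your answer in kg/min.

ethanol out = ethanol in = 892×0.309 + 1260×0.695 + 1340×0.568 = 1912.4 kg/min.

1912 kg/min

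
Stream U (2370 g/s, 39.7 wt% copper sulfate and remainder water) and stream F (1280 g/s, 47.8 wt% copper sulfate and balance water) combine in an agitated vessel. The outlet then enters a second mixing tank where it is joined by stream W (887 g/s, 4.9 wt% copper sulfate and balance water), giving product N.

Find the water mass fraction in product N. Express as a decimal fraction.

Overall, product flow = 4537 g/s.
water in = 2370×0.603 + 1280×0.522 + 887×0.951 = 2940.8 g/s.
water fraction in N = 0.648.

0.648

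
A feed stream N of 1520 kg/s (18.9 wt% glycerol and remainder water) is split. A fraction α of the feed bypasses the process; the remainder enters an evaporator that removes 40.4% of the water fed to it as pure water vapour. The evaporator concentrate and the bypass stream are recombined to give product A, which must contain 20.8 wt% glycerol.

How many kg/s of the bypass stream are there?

1096 kg/s

All 1520×0.189 = 287.28 kg/s of glycerol reaches A, so A = 287.28/0.208 = 1381.2 kg/s and vapour = 138.85 kg/s.
The evaporator receives (1−α)·1520 of feed at 0.811 water and removes 0.404 of that water:
0.404×0.811×(1−α)×1520 = 138.85
(1−α) = 138.85/498.02 = 0.2788;  α = 0.7212.
Bypass flow = 0.7212×1520 = 1096.2 kg/s.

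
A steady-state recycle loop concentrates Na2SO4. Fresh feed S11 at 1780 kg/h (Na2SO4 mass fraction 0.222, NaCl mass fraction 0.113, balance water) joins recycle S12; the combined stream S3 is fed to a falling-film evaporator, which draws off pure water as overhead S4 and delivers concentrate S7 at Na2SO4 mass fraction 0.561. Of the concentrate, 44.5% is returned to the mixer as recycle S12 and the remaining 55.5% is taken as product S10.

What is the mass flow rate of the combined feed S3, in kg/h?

2345 kg/h

Overall Na2SO4 balance (none leaves overhead): Na2SO4 in fresh feed = Na2SO4 in product, i.e. 1780×0.222 = (1−0.445)·S7·0.561.
S7 = 395.16/(0.561×0.555) = 1269.2 kg/h.
Recycle S12 = 0.445×1269.2 = 564.78 kg/h.
Combined feed S3 = 1780 + 564.78 = 2344.8 kg/h.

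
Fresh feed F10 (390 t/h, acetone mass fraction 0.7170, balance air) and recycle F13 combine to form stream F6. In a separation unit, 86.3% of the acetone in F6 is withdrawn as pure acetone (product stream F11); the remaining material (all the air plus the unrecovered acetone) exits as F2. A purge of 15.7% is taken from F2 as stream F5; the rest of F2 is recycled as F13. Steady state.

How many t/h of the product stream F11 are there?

272.8 t/h

acetone in F6: m_A = 390×0.717 + (1−0.157)·(1−0.863)·m_A, so m_A = 279.63/0.8845 = 316.14 t/h.
Product F11 = 0.863×316.14 = 272.83 t/h.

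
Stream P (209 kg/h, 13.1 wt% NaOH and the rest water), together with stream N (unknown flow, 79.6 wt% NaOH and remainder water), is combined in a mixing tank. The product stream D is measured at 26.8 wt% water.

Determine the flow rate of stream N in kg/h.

1963 kg/h

Let N be the unknown flow. Total out = 209 + N.
water balance: 181.62 + 0.204·N = 0.268·(209 + N)
(0.204 − 0.268)·N = 0.268×209 − 181.62 = -125.61
N = -125.61 / -0.064 = 1962.6 kg/h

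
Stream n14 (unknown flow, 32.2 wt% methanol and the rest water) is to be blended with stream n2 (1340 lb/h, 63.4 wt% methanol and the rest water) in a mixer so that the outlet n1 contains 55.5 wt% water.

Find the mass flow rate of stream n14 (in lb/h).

2059 lb/h

Let n14 be the unknown flow. Total out = 1340 + n14.
water balance: 490.44 + 0.678·n14 = 0.555·(1340 + n14)
(0.678 − 0.555)·n14 = 0.555×1340 − 490.44 = 253.26
n14 = 253.26 / 0.123 = 2059 lb/h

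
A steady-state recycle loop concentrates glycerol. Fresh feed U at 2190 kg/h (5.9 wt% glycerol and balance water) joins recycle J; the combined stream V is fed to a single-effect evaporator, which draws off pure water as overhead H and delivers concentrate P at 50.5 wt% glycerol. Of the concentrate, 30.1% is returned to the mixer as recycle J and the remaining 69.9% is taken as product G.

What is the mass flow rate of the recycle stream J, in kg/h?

110.2 kg/h

Overall glycerol balance (none leaves overhead): glycerol in fresh feed = glycerol in product, i.e. 2190×0.059 = (1−0.301)·P·0.505.
P = 129.21/(0.505×0.699) = 366.04 kg/h.
Recycle J = 0.301×366.04 = 110.18 kg/h.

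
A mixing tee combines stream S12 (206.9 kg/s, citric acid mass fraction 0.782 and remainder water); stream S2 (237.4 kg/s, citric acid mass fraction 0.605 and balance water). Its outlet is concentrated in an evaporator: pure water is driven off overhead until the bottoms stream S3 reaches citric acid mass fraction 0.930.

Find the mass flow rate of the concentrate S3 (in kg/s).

citric acid entering = 206.9×0.782 + 237.4×0.605 = 305.42 kg/s.
All citric acid reports to S3, so S3 = 305.42/0.930 = 328.41 kg/s.

328.4 kg/s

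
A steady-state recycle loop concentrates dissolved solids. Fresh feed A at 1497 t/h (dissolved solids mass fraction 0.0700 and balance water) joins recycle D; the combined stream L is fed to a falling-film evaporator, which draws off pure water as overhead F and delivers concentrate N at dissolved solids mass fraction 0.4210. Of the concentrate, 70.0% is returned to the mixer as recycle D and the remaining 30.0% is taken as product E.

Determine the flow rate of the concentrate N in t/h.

Overall dissolved solids balance (none leaves overhead): dissolved solids in fresh feed = dissolved solids in product, i.e. 1497×0.070 = (1−0.700)·N·0.421.
N = 104.79/(0.421×0.300) = 829.69 t/h.

829.7 t/h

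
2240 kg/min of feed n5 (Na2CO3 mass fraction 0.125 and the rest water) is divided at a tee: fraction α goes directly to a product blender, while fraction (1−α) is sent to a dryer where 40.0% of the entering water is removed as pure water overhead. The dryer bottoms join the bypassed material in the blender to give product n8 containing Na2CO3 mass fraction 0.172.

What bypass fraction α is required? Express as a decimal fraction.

0.219

All 2240×0.125 = 280 kg/min of Na2CO3 reaches n8, so n8 = 280/0.172 = 1627.9 kg/min and vapour = 612.09 kg/min.
The evaporator receives (1−α)·2240 of feed at 0.875 water and removes 0.400 of that water:
0.400×0.875×(1−α)×2240 = 612.09
(1−α) = 612.09/784 = 0.7807;  α = 0.2193.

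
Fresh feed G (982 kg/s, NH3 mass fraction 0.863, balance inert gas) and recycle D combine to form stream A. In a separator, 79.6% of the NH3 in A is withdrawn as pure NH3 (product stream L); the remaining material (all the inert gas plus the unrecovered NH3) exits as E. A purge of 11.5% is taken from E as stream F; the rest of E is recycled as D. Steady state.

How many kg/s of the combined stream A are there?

inert gas enters only via G and leaves only via the purge: 982×0.137 = 0.115×(inert gas in E), and the separator passes all inert gas, so inert gas in A = inert gas in E = 1169.9 kg/s.
NH3 in A: m_A = 982×0.863 + (1−0.115)·(1−0.796)·m_A, so m_A = 847.47/0.8195 = 1034.2 kg/s.
A = 1034.2 + 1169.9 = 2204 kg/s.

2204 kg/s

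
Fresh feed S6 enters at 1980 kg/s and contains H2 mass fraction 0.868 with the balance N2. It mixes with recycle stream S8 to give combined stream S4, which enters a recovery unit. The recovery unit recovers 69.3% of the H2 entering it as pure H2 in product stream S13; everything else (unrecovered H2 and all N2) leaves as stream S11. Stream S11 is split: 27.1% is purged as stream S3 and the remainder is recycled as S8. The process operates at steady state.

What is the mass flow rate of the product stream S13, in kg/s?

H2 in S4: m_A = 1980×0.868 + (1−0.271)·(1−0.693)·m_A, so m_A = 1718.6/0.7762 = 2214.2 kg/s.
Product S13 = 0.693×2214.2 = 1534.4 kg/s.

1534 kg/s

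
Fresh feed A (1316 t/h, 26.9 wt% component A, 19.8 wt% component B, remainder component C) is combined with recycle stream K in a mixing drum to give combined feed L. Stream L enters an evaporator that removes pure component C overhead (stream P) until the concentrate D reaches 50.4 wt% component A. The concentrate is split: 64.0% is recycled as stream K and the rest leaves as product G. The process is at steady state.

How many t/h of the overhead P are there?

Overall component A balance (none leaves overhead): component A in fresh feed = component A in product, i.e. 1316×0.269 = (1−0.640)·D·0.504.
D = 354/(0.504×0.360) = 1951.1 t/h.
Recycle K = 0.640×1951.1 = 1248.7 t/h.
Combined feed L = 1316 + 1248.7 = 2564.7 t/h.
Overhead P = L − D = 2564.7 − 1951.1 = 613.61 t/h.

613.6 t/h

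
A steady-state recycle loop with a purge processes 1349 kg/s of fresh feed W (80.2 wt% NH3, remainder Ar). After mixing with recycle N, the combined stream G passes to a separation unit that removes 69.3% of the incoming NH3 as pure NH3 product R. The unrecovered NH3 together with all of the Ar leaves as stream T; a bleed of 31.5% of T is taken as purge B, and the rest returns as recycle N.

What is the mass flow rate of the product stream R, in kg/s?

949.4 kg/s

NH3 in G: m_A = 1349×0.802 + (1−0.315)·(1−0.693)·m_A, so m_A = 1081.9/0.7897 = 1370 kg/s.
Product R = 0.693×1370 = 949.41 kg/s.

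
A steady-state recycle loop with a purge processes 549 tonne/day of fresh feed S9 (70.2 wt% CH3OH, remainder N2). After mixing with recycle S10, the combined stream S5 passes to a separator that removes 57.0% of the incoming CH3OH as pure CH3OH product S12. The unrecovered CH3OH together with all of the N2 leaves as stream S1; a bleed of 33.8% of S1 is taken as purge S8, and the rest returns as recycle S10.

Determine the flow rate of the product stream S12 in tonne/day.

307.1 tonne/day

CH3OH in S5: m_A = 549×0.702 + (1−0.338)·(1−0.570)·m_A, so m_A = 385.4/0.7153 = 538.76 tonne/day.
Product S12 = 0.570×538.76 = 307.09 tonne/day.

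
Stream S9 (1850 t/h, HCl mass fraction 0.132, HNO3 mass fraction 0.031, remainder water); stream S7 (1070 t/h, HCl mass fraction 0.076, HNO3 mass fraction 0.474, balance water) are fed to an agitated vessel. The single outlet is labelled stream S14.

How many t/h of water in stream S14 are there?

2030 t/h

water out = water in = 1850×0.837 + 1070×0.450 = 2030 t/h.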